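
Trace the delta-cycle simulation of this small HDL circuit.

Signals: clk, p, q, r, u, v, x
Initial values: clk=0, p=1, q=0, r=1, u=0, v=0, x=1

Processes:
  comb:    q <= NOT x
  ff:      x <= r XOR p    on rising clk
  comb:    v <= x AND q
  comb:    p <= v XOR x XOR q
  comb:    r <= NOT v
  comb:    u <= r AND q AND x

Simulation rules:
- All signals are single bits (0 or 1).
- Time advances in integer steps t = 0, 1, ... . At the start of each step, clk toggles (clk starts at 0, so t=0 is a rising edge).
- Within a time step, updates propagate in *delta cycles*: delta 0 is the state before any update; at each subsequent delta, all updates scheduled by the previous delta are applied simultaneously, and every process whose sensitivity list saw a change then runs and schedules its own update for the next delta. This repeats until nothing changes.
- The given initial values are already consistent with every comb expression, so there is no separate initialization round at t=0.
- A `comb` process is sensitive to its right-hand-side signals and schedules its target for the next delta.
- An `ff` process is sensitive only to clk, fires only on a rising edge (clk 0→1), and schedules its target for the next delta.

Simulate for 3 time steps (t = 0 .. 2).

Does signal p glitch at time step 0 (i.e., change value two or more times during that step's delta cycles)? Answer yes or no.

t0.Δ0 clk=0 v=0 u=0 r=1 x=1 q=0 p=1
t0.Δ1 clk=1 v=0 u=0 r=1 x=1 q=0 p=1
t0.Δ2 clk=1 v=0 u=0 r=1 x=0 q=0 p=1
t0.Δ3 clk=1 v=0 u=0 r=1 x=0 q=1 p=0
t0.Δ4 clk=1 v=0 u=0 r=1 x=0 q=1 p=1
t1.Δ0 clk=1 v=0 u=0 r=1 x=0 q=1 p=1
t1.Δ1 clk=0 v=0 u=0 r=1 x=0 q=1 p=1
t2.Δ0 clk=0 v=0 u=0 r=1 x=0 q=1 p=1
t2.Δ1 clk=1 v=0 u=0 r=1 x=0 q=1 p=1

yes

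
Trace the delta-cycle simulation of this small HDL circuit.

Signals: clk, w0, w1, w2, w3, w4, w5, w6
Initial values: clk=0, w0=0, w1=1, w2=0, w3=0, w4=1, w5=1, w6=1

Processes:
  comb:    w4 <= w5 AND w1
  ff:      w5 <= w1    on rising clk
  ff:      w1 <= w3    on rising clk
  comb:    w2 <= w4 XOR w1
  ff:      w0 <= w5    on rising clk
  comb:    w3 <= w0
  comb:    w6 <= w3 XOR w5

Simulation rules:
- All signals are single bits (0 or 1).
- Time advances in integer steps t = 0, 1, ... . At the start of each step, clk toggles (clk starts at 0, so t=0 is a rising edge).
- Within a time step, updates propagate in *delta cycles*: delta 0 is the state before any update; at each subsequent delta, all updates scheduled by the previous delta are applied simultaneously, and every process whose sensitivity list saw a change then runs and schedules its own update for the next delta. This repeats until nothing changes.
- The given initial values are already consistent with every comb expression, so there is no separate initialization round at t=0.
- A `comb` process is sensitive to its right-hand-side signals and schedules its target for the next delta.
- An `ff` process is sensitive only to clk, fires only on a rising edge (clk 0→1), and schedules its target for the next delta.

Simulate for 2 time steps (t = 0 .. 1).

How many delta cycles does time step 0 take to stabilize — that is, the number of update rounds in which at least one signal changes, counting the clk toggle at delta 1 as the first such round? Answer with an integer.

4

[bits: w2,w5,w3,w1,w0,clk,w4,w6]
t=0: Δ0=01010011 Δ1=01010111 Δ2=01001111 Δ3=11101101 Δ4=01101100 | 4Δ
t=1: Δ0=01101100 Δ1=01101000 | 1Δ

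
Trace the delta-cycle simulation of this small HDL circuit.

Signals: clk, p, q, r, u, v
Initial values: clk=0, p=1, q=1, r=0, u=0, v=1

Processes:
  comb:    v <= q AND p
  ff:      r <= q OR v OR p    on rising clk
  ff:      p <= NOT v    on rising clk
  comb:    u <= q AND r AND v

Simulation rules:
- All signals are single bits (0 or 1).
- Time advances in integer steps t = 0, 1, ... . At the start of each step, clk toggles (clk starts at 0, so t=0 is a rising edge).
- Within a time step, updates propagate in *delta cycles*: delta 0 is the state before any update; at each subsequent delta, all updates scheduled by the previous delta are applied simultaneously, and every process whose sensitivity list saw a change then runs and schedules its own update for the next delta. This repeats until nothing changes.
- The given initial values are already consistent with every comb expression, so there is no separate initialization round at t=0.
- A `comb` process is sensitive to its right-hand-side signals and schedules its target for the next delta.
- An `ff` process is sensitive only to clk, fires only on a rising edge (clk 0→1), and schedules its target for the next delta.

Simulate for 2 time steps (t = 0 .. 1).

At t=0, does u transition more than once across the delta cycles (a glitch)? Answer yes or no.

[bits: clk,v,q,u,p,r]
t=0: Δ0=011010 Δ1=111010 Δ2=111001 Δ3=101101 Δ4=101001 | 4Δ
t=1: Δ0=101001 Δ1=001001 | 1Δ

yes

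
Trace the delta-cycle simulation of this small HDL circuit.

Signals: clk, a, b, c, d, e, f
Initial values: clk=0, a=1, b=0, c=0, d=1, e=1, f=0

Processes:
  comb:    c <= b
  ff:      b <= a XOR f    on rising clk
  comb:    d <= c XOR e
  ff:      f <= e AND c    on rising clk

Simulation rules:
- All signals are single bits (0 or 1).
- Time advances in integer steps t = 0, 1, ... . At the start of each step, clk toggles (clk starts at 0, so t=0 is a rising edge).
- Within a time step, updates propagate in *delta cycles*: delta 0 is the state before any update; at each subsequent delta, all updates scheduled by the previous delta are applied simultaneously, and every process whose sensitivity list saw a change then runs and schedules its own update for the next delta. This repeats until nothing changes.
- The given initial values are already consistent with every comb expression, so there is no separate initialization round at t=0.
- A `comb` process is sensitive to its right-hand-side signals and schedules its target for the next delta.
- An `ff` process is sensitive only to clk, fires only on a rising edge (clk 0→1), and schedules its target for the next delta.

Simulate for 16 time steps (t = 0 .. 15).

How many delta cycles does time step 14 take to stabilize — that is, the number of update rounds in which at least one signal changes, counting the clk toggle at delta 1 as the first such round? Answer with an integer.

2

t0.Δ0 a=1 e=1 clk=0 b=0 c=0 d=1 f=0
t0.Δ1 a=1 e=1 clk=1 b=0 c=0 d=1 f=0
t0.Δ2 a=1 e=1 clk=1 b=1 c=0 d=1 f=0
t0.Δ3 a=1 e=1 clk=1 b=1 c=1 d=1 f=0
t0.Δ4 a=1 e=1 clk=1 b=1 c=1 d=0 f=0
t1.Δ0 a=1 e=1 clk=1 b=1 c=1 d=0 f=0
t1.Δ1 a=1 e=1 clk=0 b=1 c=1 d=0 f=0
t2.Δ0 a=1 e=1 clk=0 b=1 c=1 d=0 f=0
t2.Δ1 a=1 e=1 clk=1 b=1 c=1 d=0 f=0
t2.Δ2 a=1 e=1 clk=1 b=1 c=1 d=0 f=1
t3.Δ0 a=1 e=1 clk=1 b=1 c=1 d=0 f=1
t3.Δ1 a=1 e=1 clk=0 b=1 c=1 d=0 f=1
t4.Δ0 a=1 e=1 clk=0 b=1 c=1 d=0 f=1
t4.Δ1 a=1 e=1 clk=1 b=1 c=1 d=0 f=1
t4.Δ2 a=1 e=1 clk=1 b=0 c=1 d=0 f=1
t4.Δ3 a=1 e=1 clk=1 b=0 c=0 d=0 f=1
t4.Δ4 a=1 e=1 clk=1 b=0 c=0 d=1 f=1
t5.Δ0 a=1 e=1 clk=1 b=0 c=0 d=1 f=1
t5.Δ1 a=1 e=1 clk=0 b=0 c=0 d=1 f=1
t6.Δ0 a=1 e=1 clk=0 b=0 c=0 d=1 f=1
t6.Δ1 a=1 e=1 clk=1 b=0 c=0 d=1 f=1
t6.Δ2 a=1 e=1 clk=1 b=0 c=0 d=1 f=0
t7.Δ0 a=1 e=1 clk=1 b=0 c=0 d=1 f=0
t7.Δ1 a=1 e=1 clk=0 b=0 c=0 d=1 f=0
t8.Δ0 a=1 e=1 clk=0 b=0 c=0 d=1 f=0
t8.Δ1 a=1 e=1 clk=1 b=0 c=0 d=1 f=0
t8.Δ2 a=1 e=1 clk=1 b=1 c=0 d=1 f=0
t8.Δ3 a=1 e=1 clk=1 b=1 c=1 d=1 f=0
t8.Δ4 a=1 e=1 clk=1 b=1 c=1 d=0 f=0
t9.Δ0 a=1 e=1 clk=1 b=1 c=1 d=0 f=0
t9.Δ1 a=1 e=1 clk=0 b=1 c=1 d=0 f=0
t10.Δ0 a=1 e=1 clk=0 b=1 c=1 d=0 f=0
t10.Δ1 a=1 e=1 clk=1 b=1 c=1 d=0 f=0
t10.Δ2 a=1 e=1 clk=1 b=1 c=1 d=0 f=1
t11.Δ0 a=1 e=1 clk=1 b=1 c=1 d=0 f=1
t11.Δ1 a=1 e=1 clk=0 b=1 c=1 d=0 f=1
t12.Δ0 a=1 e=1 clk=0 b=1 c=1 d=0 f=1
t12.Δ1 a=1 e=1 clk=1 b=1 c=1 d=0 f=1
t12.Δ2 a=1 e=1 clk=1 b=0 c=1 d=0 f=1
t12.Δ3 a=1 e=1 clk=1 b=0 c=0 d=0 f=1
t12.Δ4 a=1 e=1 clk=1 b=0 c=0 d=1 f=1
t13.Δ0 a=1 e=1 clk=1 b=0 c=0 d=1 f=1
t13.Δ1 a=1 e=1 clk=0 b=0 c=0 d=1 f=1
t14.Δ0 a=1 e=1 clk=0 b=0 c=0 d=1 f=1
t14.Δ1 a=1 e=1 clk=1 b=0 c=0 d=1 f=1
t14.Δ2 a=1 e=1 clk=1 b=0 c=0 d=1 f=0
t15.Δ0 a=1 e=1 clk=1 b=0 c=0 d=1 f=0
t15.Δ1 a=1 e=1 clk=0 b=0 c=0 d=1 f=0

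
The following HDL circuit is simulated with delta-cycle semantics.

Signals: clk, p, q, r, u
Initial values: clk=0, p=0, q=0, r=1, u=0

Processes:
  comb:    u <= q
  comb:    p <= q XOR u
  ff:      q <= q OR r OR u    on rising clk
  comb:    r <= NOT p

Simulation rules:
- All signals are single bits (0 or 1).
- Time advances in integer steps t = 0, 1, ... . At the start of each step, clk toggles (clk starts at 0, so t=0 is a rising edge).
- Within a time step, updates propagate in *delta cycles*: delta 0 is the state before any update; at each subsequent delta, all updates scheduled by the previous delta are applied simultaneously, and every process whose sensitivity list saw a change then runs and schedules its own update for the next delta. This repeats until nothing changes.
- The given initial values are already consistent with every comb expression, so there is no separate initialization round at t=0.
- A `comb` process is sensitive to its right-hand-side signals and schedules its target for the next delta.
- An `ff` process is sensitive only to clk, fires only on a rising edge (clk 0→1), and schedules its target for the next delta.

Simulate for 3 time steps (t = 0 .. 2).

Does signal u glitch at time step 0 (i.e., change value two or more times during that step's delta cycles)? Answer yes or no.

[bits: q,clk,p,u,r]
t=0: Δ0=00001 Δ1=01001 Δ2=11001 Δ3=11111 Δ4=11010 Δ5=11011 | 5Δ
t=1: Δ0=11011 Δ1=10011 | 1Δ
t=2: Δ0=10011 Δ1=11011 | 1Δ

no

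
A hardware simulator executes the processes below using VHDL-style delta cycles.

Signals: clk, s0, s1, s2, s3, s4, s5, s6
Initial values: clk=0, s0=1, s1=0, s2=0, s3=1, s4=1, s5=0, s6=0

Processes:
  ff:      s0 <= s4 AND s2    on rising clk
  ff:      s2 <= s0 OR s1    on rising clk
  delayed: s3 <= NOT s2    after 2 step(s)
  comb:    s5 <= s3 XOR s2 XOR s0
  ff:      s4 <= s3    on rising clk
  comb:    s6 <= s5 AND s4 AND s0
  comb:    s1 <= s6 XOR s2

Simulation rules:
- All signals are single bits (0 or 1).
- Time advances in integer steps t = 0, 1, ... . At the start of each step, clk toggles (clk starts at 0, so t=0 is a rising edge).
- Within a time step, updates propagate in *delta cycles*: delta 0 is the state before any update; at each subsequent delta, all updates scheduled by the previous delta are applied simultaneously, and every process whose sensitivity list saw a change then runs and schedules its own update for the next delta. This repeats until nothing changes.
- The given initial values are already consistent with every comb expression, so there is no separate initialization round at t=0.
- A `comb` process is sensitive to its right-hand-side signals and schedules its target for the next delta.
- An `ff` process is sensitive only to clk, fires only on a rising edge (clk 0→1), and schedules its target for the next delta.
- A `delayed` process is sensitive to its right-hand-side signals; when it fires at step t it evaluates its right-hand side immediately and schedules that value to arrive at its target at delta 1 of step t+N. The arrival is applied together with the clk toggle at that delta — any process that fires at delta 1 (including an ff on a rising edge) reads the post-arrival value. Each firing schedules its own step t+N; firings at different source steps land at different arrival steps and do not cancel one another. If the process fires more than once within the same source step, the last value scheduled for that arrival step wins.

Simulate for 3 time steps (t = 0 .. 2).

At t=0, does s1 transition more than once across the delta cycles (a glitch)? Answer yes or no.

no

t0.Δ0 s2=0 s1=0 s5=0 s3=1 clk=0 s6=0 s0=1 s4=1
t0.Δ1 s2=0 s1=0 s5=0 s3=1 clk=1 s6=0 s0=1 s4=1
t0.Δ2 s2=1 s1=0 s5=0 s3=1 clk=1 s6=0 s0=0 s4=1
t0.Δ3 s2=1 s1=1 s5=0 s3=1 clk=1 s6=0 s0=0 s4=1
t1.Δ0 s2=1 s1=1 s5=0 s3=1 clk=1 s6=0 s0=0 s4=1
t1.Δ1 s2=1 s1=1 s5=0 s3=1 clk=0 s6=0 s0=0 s4=1
t2.Δ0 s2=1 s1=1 s5=0 s3=1 clk=0 s6=0 s0=0 s4=1
t2.Δ1 s2=1 s1=1 s5=0 s3=0 clk=1 s6=0 s0=0 s4=1
t2.Δ2 s2=1 s1=1 s5=1 s3=0 clk=1 s6=0 s0=1 s4=0
t2.Δ3 s2=1 s1=1 s5=0 s3=0 clk=1 s6=0 s0=1 s4=0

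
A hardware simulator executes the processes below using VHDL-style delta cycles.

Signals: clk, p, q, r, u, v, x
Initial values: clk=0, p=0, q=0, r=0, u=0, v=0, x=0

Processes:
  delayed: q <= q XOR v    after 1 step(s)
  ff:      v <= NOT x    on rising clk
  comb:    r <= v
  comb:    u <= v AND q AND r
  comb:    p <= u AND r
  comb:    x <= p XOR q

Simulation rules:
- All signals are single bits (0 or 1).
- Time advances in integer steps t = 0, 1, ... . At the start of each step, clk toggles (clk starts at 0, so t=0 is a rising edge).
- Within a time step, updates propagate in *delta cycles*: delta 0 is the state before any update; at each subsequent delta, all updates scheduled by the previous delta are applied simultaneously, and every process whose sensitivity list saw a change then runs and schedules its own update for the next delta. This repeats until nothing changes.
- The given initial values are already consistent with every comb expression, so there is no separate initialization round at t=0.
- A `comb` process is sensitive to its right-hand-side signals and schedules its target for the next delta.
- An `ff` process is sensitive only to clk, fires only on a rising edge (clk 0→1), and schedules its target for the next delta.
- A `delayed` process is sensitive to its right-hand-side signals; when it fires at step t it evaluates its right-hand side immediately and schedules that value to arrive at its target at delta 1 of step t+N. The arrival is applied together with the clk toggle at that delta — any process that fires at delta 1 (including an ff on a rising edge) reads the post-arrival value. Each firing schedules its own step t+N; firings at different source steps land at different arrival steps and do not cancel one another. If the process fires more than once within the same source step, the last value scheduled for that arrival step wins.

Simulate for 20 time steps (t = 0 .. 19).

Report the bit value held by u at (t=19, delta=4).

1

[bits: v,q,x,clk,u,r,p]
t=0: Δ0=0000000 Δ1=0001000 Δ2=1001000 Δ3=1001010 | 3Δ
t=1: Δ0=1001010 Δ1=1100010 Δ2=1110110 Δ3=1110111 Δ4=1100111 | 4Δ
t=2: Δ0=1100111 Δ1=1001111 Δ2=1011011 Δ3=1011010 Δ4=1001010 | 4Δ
t=3: Δ0=1001010 Δ1=1100010 Δ2=1110110 Δ3=1110111 Δ4=1100111 | 4Δ
t=4: Δ0=1100111 Δ1=1001111 Δ2=1011011 Δ3=1011010 Δ4=1001010 | 4Δ
t=5: Δ0=1001010 Δ1=1100010 Δ2=1110110 Δ3=1110111 Δ4=1100111 | 4Δ
t=6: Δ0=1100111 Δ1=1001111 Δ2=1011011 Δ3=1011010 Δ4=1001010 | 4Δ
t=7: Δ0=1001010 Δ1=1100010 Δ2=1110110 Δ3=1110111 Δ4=1100111 | 4Δ
t=8: Δ0=1100111 Δ1=1001111 Δ2=1011011 Δ3=1011010 Δ4=1001010 | 4Δ
t=9: Δ0=1001010 Δ1=1100010 Δ2=1110110 Δ3=1110111 Δ4=1100111 | 4Δ
t=10: Δ0=1100111 Δ1=1001111 Δ2=1011011 Δ3=1011010 Δ4=1001010 | 4Δ
t=11: Δ0=1001010 Δ1=1100010 Δ2=1110110 Δ3=1110111 Δ4=1100111 | 4Δ
t=12: Δ0=1100111 Δ1=1001111 Δ2=1011011 Δ3=1011010 Δ4=1001010 | 4Δ
t=13: Δ0=1001010 Δ1=1100010 Δ2=1110110 Δ3=1110111 Δ4=1100111 | 4Δ
t=14: Δ0=1100111 Δ1=1001111 Δ2=1011011 Δ3=1011010 Δ4=1001010 | 4Δ
t=15: Δ0=1001010 Δ1=1100010 Δ2=1110110 Δ3=1110111 Δ4=1100111 | 4Δ
t=16: Δ0=1100111 Δ1=1001111 Δ2=1011011 Δ3=1011010 Δ4=1001010 | 4Δ
t=17: Δ0=1001010 Δ1=1100010 Δ2=1110110 Δ3=1110111 Δ4=1100111 | 4Δ
t=18: Δ0=1100111 Δ1=1001111 Δ2=1011011 Δ3=1011010 Δ4=1001010 | 4Δ
t=19: Δ0=1001010 Δ1=1100010 Δ2=1110110 Δ3=1110111 Δ4=1100111 | 4Δ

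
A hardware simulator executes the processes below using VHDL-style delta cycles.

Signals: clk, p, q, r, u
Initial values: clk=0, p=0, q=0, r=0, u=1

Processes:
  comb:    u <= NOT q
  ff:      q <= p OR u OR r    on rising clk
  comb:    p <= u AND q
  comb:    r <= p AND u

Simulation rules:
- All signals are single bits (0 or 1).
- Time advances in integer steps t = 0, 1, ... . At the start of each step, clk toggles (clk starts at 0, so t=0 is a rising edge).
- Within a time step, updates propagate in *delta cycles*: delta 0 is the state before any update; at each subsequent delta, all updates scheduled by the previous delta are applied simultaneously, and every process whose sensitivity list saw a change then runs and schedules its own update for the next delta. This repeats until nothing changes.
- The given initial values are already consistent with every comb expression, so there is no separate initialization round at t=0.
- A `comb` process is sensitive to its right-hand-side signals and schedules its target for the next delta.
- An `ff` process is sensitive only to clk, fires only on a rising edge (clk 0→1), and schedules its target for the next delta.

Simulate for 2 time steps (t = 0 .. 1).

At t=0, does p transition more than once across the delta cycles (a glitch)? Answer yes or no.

yes

t0.Δ0 u=1 clk=0 p=0 q=0 r=0
t0.Δ1 u=1 clk=1 p=0 q=0 r=0
t0.Δ2 u=1 clk=1 p=0 q=1 r=0
t0.Δ3 u=0 clk=1 p=1 q=1 r=0
t0.Δ4 u=0 clk=1 p=0 q=1 r=0
t1.Δ0 u=0 clk=1 p=0 q=1 r=0
t1.Δ1 u=0 clk=0 p=0 q=1 r=0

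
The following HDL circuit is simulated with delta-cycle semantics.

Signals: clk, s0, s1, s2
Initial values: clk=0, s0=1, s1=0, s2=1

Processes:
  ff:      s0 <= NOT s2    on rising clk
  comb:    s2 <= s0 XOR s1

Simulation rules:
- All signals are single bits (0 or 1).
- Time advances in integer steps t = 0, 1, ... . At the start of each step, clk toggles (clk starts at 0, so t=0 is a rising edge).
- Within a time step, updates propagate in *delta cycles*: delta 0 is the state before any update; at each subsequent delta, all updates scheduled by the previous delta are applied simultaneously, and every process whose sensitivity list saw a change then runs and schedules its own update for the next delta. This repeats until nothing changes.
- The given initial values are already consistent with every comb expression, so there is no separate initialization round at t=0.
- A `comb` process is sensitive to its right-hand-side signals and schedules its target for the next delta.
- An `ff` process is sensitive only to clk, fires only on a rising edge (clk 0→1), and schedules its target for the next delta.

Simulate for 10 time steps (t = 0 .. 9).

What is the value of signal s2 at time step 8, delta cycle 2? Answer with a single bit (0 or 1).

1

t=0 Δ0: s2=1 s1=0 clk=0 s0=1
  Δ1: clk:0→1
  Δ2: s0:1→0
  Δ3: s2:1→0
  (3Δ to stable)
t=1 Δ0: s2=0 s1=0 clk=1 s0=0
  Δ1: clk:1→0
  (1Δ to stable)
t=2 Δ0: s2=0 s1=0 clk=0 s0=0
  Δ1: clk:0→1
  Δ2: s0:0→1
  Δ3: s2:0→1
  (3Δ to stable)
t=3 Δ0: s2=1 s1=0 clk=1 s0=1
  Δ1: clk:1→0
  (1Δ to stable)
t=4 Δ0: s2=1 s1=0 clk=0 s0=1
  Δ1: clk:0→1
  Δ2: s0:1→0
  Δ3: s2:1→0
  (3Δ to stable)
t=5 Δ0: s2=0 s1=0 clk=1 s0=0
  Δ1: clk:1→0
  (1Δ to stable)
t=6 Δ0: s2=0 s1=0 clk=0 s0=0
  Δ1: clk:0→1
  Δ2: s0:0→1
  Δ3: s2:0→1
  (3Δ to stable)
t=7 Δ0: s2=1 s1=0 clk=1 s0=1
  Δ1: clk:1→0
  (1Δ to stable)
t=8 Δ0: s2=1 s1=0 clk=0 s0=1
  Δ1: clk:0→1
  Δ2: s0:1→0
  Δ3: s2:1→0
  (3Δ to stable)
t=9 Δ0: s2=0 s1=0 clk=1 s0=0
  Δ1: clk:1→0
  (1Δ to stable)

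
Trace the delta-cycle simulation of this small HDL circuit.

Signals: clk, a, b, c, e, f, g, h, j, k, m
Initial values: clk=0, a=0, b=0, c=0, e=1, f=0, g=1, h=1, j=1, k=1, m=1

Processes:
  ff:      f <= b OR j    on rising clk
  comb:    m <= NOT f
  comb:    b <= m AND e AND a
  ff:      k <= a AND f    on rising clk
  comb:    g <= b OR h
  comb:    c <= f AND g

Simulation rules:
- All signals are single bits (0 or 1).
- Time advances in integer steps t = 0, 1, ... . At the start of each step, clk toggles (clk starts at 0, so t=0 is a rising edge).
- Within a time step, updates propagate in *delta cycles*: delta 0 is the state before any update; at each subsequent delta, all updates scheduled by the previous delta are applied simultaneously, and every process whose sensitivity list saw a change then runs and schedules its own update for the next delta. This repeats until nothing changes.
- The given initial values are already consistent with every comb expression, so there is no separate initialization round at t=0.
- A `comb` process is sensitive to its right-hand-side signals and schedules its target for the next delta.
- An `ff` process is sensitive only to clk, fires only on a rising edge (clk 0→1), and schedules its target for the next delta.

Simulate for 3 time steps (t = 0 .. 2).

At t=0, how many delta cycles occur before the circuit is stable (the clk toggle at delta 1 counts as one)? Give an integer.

3

t=0 Δ0: e=1 j=1 g=1 a=0 f=0 k=1 b=0 c=0 h=1 m=1 clk=0
  Δ1: clk:0→1
  Δ2: f:0→1, k:1→0
  Δ3: c:0→1, m:1→0
  (3Δ to stable)
t=1 Δ0: e=1 j=1 g=1 a=0 f=1 k=0 b=0 c=1 h=1 m=0 clk=1
  Δ1: clk:1→0
  (1Δ to stable)
t=2 Δ0: e=1 j=1 g=1 a=0 f=1 k=0 b=0 c=1 h=1 m=0 clk=0
  Δ1: clk:0→1
  (1Δ to stable)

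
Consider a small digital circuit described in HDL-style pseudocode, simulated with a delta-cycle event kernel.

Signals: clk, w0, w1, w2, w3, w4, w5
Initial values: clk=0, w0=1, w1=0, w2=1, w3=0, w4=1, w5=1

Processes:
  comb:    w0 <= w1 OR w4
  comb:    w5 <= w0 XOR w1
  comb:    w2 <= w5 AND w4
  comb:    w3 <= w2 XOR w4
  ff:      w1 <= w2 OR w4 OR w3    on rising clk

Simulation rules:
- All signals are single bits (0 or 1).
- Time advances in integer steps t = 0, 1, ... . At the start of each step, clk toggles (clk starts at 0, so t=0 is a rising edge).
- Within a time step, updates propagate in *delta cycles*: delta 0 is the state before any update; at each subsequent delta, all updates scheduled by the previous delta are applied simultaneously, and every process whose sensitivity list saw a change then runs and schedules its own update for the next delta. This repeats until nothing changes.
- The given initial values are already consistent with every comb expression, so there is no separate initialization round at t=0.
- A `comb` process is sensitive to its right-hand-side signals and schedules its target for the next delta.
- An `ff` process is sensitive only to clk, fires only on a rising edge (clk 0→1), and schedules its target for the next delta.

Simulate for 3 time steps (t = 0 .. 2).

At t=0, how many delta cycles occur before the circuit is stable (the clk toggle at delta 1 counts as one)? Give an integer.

5

t=0 Δ0: w5=1 w1=0 w2=1 w3=0 w0=1 clk=0 w4=1
  Δ1: clk:0→1
  Δ2: w1:0→1
  Δ3: w5:1→0
  Δ4: w2:1→0
  Δ5: w3:0→1
  (5Δ to stable)
t=1 Δ0: w5=0 w1=1 w2=0 w3=1 w0=1 clk=1 w4=1
  Δ1: clk:1→0
  (1Δ to stable)
t=2 Δ0: w5=0 w1=1 w2=0 w3=1 w0=1 clk=0 w4=1
  Δ1: clk:0→1
  (1Δ to stable)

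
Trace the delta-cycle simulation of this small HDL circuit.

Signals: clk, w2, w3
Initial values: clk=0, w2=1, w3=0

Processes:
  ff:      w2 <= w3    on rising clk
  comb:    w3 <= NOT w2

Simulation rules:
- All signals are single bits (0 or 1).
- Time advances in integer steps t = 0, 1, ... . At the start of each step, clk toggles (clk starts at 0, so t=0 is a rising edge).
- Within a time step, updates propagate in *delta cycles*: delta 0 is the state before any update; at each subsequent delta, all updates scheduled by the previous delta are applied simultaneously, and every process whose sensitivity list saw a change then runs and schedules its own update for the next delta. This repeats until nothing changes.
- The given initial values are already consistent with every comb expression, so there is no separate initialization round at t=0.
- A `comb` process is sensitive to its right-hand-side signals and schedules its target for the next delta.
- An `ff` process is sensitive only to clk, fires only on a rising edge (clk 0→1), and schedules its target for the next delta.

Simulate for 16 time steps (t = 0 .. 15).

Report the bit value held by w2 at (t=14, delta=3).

t=0 Δ0: clk=0 w2=1 w3=0
  Δ1: clk:0→1
  Δ2: w2:1→0
  Δ3: w3:0→1
  (3Δ to stable)
t=1 Δ0: clk=1 w2=0 w3=1
  Δ1: clk:1→0
  (1Δ to stable)
t=2 Δ0: clk=0 w2=0 w3=1
  Δ1: clk:0→1
  Δ2: w2:0→1
  Δ3: w3:1→0
  (3Δ to stable)
t=3 Δ0: clk=1 w2=1 w3=0
  Δ1: clk:1→0
  (1Δ to stable)
t=4 Δ0: clk=0 w2=1 w3=0
  Δ1: clk:0→1
  Δ2: w2:1→0
  Δ3: w3:0→1
  (3Δ to stable)
t=5 Δ0: clk=1 w2=0 w3=1
  Δ1: clk:1→0
  (1Δ to stable)
t=6 Δ0: clk=0 w2=0 w3=1
  Δ1: clk:0→1
  Δ2: w2:0→1
  Δ3: w3:1→0
  (3Δ to stable)
t=7 Δ0: clk=1 w2=1 w3=0
  Δ1: clk:1→0
  (1Δ to stable)
t=8 Δ0: clk=0 w2=1 w3=0
  Δ1: clk:0→1
  Δ2: w2:1→0
  Δ3: w3:0→1
  (3Δ to stable)
t=9 Δ0: clk=1 w2=0 w3=1
  Δ1: clk:1→0
  (1Δ to stable)
t=10 Δ0: clk=0 w2=0 w3=1
  Δ1: clk:0→1
  Δ2: w2:0→1
  Δ3: w3:1→0
  (3Δ to stable)
t=11 Δ0: clk=1 w2=1 w3=0
  Δ1: clk:1→0
  (1Δ to stable)
t=12 Δ0: clk=0 w2=1 w3=0
  Δ1: clk:0→1
  Δ2: w2:1→0
  Δ3: w3:0→1
  (3Δ to stable)
t=13 Δ0: clk=1 w2=0 w3=1
  Δ1: clk:1→0
  (1Δ to stable)
t=14 Δ0: clk=0 w2=0 w3=1
  Δ1: clk:0→1
  Δ2: w2:0→1
  Δ3: w3:1→0
  (3Δ to stable)
t=15 Δ0: clk=1 w2=1 w3=0
  Δ1: clk:1→0
  (1Δ to stable)

1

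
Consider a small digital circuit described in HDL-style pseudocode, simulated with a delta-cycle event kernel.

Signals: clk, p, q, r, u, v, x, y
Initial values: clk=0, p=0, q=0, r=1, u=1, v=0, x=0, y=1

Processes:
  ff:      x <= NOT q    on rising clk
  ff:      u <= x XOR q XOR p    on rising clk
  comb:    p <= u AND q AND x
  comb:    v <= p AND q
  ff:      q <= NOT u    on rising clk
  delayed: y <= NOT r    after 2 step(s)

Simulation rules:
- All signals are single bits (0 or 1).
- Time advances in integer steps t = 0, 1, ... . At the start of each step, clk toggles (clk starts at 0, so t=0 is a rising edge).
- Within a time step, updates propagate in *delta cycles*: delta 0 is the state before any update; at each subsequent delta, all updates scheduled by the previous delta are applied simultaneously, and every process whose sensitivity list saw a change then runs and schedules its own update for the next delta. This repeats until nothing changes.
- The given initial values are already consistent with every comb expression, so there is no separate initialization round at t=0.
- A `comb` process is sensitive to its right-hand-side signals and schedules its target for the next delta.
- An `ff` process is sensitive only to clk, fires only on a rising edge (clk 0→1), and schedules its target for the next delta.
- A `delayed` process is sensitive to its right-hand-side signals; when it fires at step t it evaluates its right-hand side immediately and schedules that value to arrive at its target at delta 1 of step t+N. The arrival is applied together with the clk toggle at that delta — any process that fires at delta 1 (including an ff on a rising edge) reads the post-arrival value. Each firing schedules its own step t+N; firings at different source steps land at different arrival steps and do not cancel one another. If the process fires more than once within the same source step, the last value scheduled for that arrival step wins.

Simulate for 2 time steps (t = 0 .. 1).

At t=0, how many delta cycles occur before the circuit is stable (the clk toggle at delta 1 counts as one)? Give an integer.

t0.Δ0 p=0 y=1 u=1 x=0 clk=0 v=0 r=1 q=0
t0.Δ1 p=0 y=1 u=1 x=0 clk=1 v=0 r=1 q=0
t0.Δ2 p=0 y=1 u=0 x=1 clk=1 v=0 r=1 q=0
t1.Δ0 p=0 y=1 u=0 x=1 clk=1 v=0 r=1 q=0
t1.Δ1 p=0 y=1 u=0 x=1 clk=0 v=0 r=1 q=0

2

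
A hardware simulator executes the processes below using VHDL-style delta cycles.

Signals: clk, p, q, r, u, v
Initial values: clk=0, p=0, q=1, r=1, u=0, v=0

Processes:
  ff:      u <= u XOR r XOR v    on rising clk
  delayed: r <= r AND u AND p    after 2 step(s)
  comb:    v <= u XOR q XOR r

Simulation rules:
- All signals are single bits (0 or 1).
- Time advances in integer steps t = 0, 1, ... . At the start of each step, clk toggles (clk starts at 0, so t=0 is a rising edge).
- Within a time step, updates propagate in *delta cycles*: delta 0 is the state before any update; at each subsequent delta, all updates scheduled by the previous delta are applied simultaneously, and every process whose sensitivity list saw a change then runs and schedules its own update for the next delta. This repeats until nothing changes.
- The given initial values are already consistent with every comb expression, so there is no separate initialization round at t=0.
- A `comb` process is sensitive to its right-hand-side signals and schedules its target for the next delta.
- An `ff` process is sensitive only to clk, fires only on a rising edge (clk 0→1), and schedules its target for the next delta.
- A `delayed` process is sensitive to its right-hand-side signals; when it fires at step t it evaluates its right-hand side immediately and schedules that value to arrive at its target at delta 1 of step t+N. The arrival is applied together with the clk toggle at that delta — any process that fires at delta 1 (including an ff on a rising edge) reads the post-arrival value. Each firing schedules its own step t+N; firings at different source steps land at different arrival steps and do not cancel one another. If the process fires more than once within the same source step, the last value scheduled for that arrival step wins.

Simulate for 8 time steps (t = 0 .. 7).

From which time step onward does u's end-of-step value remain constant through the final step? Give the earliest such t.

4

t0.Δ0 p=0 q=1 u=0 clk=0 r=1 v=0
t0.Δ1 p=0 q=1 u=0 clk=1 r=1 v=0
t0.Δ2 p=0 q=1 u=1 clk=1 r=1 v=0
t0.Δ3 p=0 q=1 u=1 clk=1 r=1 v=1
t1.Δ0 p=0 q=1 u=1 clk=1 r=1 v=1
t1.Δ1 p=0 q=1 u=1 clk=0 r=1 v=1
t2.Δ0 p=0 q=1 u=1 clk=0 r=1 v=1
t2.Δ1 p=0 q=1 u=1 clk=1 r=0 v=1
t2.Δ2 p=0 q=1 u=0 clk=1 r=0 v=0
t2.Δ3 p=0 q=1 u=0 clk=1 r=0 v=1
t3.Δ0 p=0 q=1 u=0 clk=1 r=0 v=1
t3.Δ1 p=0 q=1 u=0 clk=0 r=0 v=1
t4.Δ0 p=0 q=1 u=0 clk=0 r=0 v=1
t4.Δ1 p=0 q=1 u=0 clk=1 r=0 v=1
t4.Δ2 p=0 q=1 u=1 clk=1 r=0 v=1
t4.Δ3 p=0 q=1 u=1 clk=1 r=0 v=0
t5.Δ0 p=0 q=1 u=1 clk=1 r=0 v=0
t5.Δ1 p=0 q=1 u=1 clk=0 r=0 v=0
t6.Δ0 p=0 q=1 u=1 clk=0 r=0 v=0
t6.Δ1 p=0 q=1 u=1 clk=1 r=0 v=0
t7.Δ0 p=0 q=1 u=1 clk=1 r=0 v=0
t7.Δ1 p=0 q=1 u=1 clk=0 r=0 v=0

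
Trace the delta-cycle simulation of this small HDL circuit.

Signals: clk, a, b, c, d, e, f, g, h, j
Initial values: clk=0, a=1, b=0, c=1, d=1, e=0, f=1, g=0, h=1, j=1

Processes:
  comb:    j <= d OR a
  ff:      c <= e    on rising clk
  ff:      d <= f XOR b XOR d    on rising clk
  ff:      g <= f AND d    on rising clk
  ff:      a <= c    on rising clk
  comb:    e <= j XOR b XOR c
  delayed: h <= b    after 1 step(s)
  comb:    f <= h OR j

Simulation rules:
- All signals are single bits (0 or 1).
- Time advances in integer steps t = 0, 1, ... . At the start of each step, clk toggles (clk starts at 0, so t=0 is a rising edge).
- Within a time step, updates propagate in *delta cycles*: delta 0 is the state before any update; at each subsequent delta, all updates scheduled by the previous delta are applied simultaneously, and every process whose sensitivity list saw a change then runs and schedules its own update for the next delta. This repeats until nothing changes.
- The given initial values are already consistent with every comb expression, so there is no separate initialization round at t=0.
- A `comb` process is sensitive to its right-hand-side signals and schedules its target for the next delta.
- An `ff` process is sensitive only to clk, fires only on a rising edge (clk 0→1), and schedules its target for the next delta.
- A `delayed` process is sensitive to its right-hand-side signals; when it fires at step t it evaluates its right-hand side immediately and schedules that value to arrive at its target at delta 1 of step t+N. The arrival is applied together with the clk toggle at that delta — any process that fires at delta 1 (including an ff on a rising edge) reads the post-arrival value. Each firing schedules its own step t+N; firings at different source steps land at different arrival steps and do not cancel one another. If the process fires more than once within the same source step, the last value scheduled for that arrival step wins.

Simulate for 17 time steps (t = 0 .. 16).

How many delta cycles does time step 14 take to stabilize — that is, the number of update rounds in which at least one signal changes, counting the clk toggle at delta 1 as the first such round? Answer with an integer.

3

[bits: f,clk,a,d,e,j,b,h,c,g]
t=0: Δ0=1011010110 Δ1=1111010110 Δ2=1110010101 Δ3=1110110101 | 3Δ
t=1: Δ0=1110110101 Δ1=1010110101 | 1Δ
t=2: Δ0=1010110101 Δ1=1110110101 Δ2=1101110110 Δ3=1101010110 | 3Δ
t=3: Δ0=1101010110 Δ1=1001010110 | 1Δ
t=4: Δ0=1001010110 Δ1=1101010110 Δ2=1110010101 Δ3=1110110101 | 3Δ
t=5: Δ0=1110110101 Δ1=1010110101 | 1Δ
t=6: Δ0=1010110101 Δ1=1110110101 Δ2=1101110110 Δ3=1101010110 | 3Δ
t=7: Δ0=1101010110 Δ1=1001010110 | 1Δ
t=8: Δ0=1001010110 Δ1=1101010110 Δ2=1110010101 Δ3=1110110101 | 3Δ
t=9: Δ0=1110110101 Δ1=1010110101 | 1Δ
t=10: Δ0=1010110101 Δ1=1110110101 Δ2=1101110110 Δ3=1101010110 | 3Δ
t=11: Δ0=1101010110 Δ1=1001010110 | 1Δ
t=12: Δ0=1001010110 Δ1=1101010110 Δ2=1110010101 Δ3=1110110101 | 3Δ
t=13: Δ0=1110110101 Δ1=1010110101 | 1Δ
t=14: Δ0=1010110101 Δ1=1110110101 Δ2=1101110110 Δ3=1101010110 | 3Δ
t=15: Δ0=1101010110 Δ1=1001010110 | 1Δ
t=16: Δ0=1001010110 Δ1=1101010110 Δ2=1110010101 Δ3=1110110101 | 3Δ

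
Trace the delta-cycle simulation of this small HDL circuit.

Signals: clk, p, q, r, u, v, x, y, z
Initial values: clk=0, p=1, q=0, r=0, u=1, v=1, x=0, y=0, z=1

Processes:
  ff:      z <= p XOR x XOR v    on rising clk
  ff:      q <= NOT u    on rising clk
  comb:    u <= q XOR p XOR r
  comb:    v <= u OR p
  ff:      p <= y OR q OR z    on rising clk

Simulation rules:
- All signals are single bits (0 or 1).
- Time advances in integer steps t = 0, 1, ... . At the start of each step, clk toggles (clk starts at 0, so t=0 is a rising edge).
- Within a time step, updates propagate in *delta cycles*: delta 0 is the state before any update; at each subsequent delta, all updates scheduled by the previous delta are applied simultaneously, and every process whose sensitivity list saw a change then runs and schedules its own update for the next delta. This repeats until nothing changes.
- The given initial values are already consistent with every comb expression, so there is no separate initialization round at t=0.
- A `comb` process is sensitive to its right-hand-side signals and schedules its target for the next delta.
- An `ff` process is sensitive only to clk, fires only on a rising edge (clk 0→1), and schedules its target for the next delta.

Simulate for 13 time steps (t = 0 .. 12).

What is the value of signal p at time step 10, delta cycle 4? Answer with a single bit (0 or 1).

t0.Δ0 p=1 x=0 u=1 r=0 y=0 v=1 q=0 z=1 clk=0
t0.Δ1 p=1 x=0 u=1 r=0 y=0 v=1 q=0 z=1 clk=1
t0.Δ2 p=1 x=0 u=1 r=0 y=0 v=1 q=0 z=0 clk=1
t1.Δ0 p=1 x=0 u=1 r=0 y=0 v=1 q=0 z=0 clk=1
t1.Δ1 p=1 x=0 u=1 r=0 y=0 v=1 q=0 z=0 clk=0
t2.Δ0 p=1 x=0 u=1 r=0 y=0 v=1 q=0 z=0 clk=0
t2.Δ1 p=1 x=0 u=1 r=0 y=0 v=1 q=0 z=0 clk=1
t2.Δ2 p=0 x=0 u=1 r=0 y=0 v=1 q=0 z=0 clk=1
t2.Δ3 p=0 x=0 u=0 r=0 y=0 v=1 q=0 z=0 clk=1
t2.Δ4 p=0 x=0 u=0 r=0 y=0 v=0 q=0 z=0 clk=1
t3.Δ0 p=0 x=0 u=0 r=0 y=0 v=0 q=0 z=0 clk=1
t3.Δ1 p=0 x=0 u=0 r=0 y=0 v=0 q=0 z=0 clk=0
t4.Δ0 p=0 x=0 u=0 r=0 y=0 v=0 q=0 z=0 clk=0
t4.Δ1 p=0 x=0 u=0 r=0 y=0 v=0 q=0 z=0 clk=1
t4.Δ2 p=0 x=0 u=0 r=0 y=0 v=0 q=1 z=0 clk=1
t4.Δ3 p=0 x=0 u=1 r=0 y=0 v=0 q=1 z=0 clk=1
t4.Δ4 p=0 x=0 u=1 r=0 y=0 v=1 q=1 z=0 clk=1
t5.Δ0 p=0 x=0 u=1 r=0 y=0 v=1 q=1 z=0 clk=1
t5.Δ1 p=0 x=0 u=1 r=0 y=0 v=1 q=1 z=0 clk=0
t6.Δ0 p=0 x=0 u=1 r=0 y=0 v=1 q=1 z=0 clk=0
t6.Δ1 p=0 x=0 u=1 r=0 y=0 v=1 q=1 z=0 clk=1
t6.Δ2 p=1 x=0 u=1 r=0 y=0 v=1 q=0 z=1 clk=1
t7.Δ0 p=1 x=0 u=1 r=0 y=0 v=1 q=0 z=1 clk=1
t7.Δ1 p=1 x=0 u=1 r=0 y=0 v=1 q=0 z=1 clk=0
t8.Δ0 p=1 x=0 u=1 r=0 y=0 v=1 q=0 z=1 clk=0
t8.Δ1 p=1 x=0 u=1 r=0 y=0 v=1 q=0 z=1 clk=1
t8.Δ2 p=1 x=0 u=1 r=0 y=0 v=1 q=0 z=0 clk=1
t9.Δ0 p=1 x=0 u=1 r=0 y=0 v=1 q=0 z=0 clk=1
t9.Δ1 p=1 x=0 u=1 r=0 y=0 v=1 q=0 z=0 clk=0
t10.Δ0 p=1 x=0 u=1 r=0 y=0 v=1 q=0 z=0 clk=0
t10.Δ1 p=1 x=0 u=1 r=0 y=0 v=1 q=0 z=0 clk=1
t10.Δ2 p=0 x=0 u=1 r=0 y=0 v=1 q=0 z=0 clk=1
t10.Δ3 p=0 x=0 u=0 r=0 y=0 v=1 q=0 z=0 clk=1
t10.Δ4 p=0 x=0 u=0 r=0 y=0 v=0 q=0 z=0 clk=1
t11.Δ0 p=0 x=0 u=0 r=0 y=0 v=0 q=0 z=0 clk=1
t11.Δ1 p=0 x=0 u=0 r=0 y=0 v=0 q=0 z=0 clk=0
t12.Δ0 p=0 x=0 u=0 r=0 y=0 v=0 q=0 z=0 clk=0
t12.Δ1 p=0 x=0 u=0 r=0 y=0 v=0 q=0 z=0 clk=1
t12.Δ2 p=0 x=0 u=0 r=0 y=0 v=0 q=1 z=0 clk=1
t12.Δ3 p=0 x=0 u=1 r=0 y=0 v=0 q=1 z=0 clk=1
t12.Δ4 p=0 x=0 u=1 r=0 y=0 v=1 q=1 z=0 clk=1

0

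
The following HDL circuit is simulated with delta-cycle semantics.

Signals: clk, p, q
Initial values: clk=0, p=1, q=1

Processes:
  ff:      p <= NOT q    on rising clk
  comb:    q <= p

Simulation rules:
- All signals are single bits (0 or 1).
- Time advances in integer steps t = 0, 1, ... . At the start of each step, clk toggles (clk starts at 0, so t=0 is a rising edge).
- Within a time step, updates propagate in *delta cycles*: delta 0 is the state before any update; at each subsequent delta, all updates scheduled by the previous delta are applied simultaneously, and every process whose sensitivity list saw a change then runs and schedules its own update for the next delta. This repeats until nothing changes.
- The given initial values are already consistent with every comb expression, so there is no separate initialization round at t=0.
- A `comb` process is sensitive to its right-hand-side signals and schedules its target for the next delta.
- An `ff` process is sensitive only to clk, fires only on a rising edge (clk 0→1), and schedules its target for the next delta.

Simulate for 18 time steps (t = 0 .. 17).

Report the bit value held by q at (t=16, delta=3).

0

t0.Δ0 p=1 clk=0 q=1
t0.Δ1 p=1 clk=1 q=1
t0.Δ2 p=0 clk=1 q=1
t0.Δ3 p=0 clk=1 q=0
t1.Δ0 p=0 clk=1 q=0
t1.Δ1 p=0 clk=0 q=0
t2.Δ0 p=0 clk=0 q=0
t2.Δ1 p=0 clk=1 q=0
t2.Δ2 p=1 clk=1 q=0
t2.Δ3 p=1 clk=1 q=1
t3.Δ0 p=1 clk=1 q=1
t3.Δ1 p=1 clk=0 q=1
t4.Δ0 p=1 clk=0 q=1
t4.Δ1 p=1 clk=1 q=1
t4.Δ2 p=0 clk=1 q=1
t4.Δ3 p=0 clk=1 q=0
t5.Δ0 p=0 clk=1 q=0
t5.Δ1 p=0 clk=0 q=0
t6.Δ0 p=0 clk=0 q=0
t6.Δ1 p=0 clk=1 q=0
t6.Δ2 p=1 clk=1 q=0
t6.Δ3 p=1 clk=1 q=1
t7.Δ0 p=1 clk=1 q=1
t7.Δ1 p=1 clk=0 q=1
t8.Δ0 p=1 clk=0 q=1
t8.Δ1 p=1 clk=1 q=1
t8.Δ2 p=0 clk=1 q=1
t8.Δ3 p=0 clk=1 q=0
t9.Δ0 p=0 clk=1 q=0
t9.Δ1 p=0 clk=0 q=0
t10.Δ0 p=0 clk=0 q=0
t10.Δ1 p=0 clk=1 q=0
t10.Δ2 p=1 clk=1 q=0
t10.Δ3 p=1 clk=1 q=1
t11.Δ0 p=1 clk=1 q=1
t11.Δ1 p=1 clk=0 q=1
t12.Δ0 p=1 clk=0 q=1
t12.Δ1 p=1 clk=1 q=1
t12.Δ2 p=0 clk=1 q=1
t12.Δ3 p=0 clk=1 q=0
t13.Δ0 p=0 clk=1 q=0
t13.Δ1 p=0 clk=0 q=0
t14.Δ0 p=0 clk=0 q=0
t14.Δ1 p=0 clk=1 q=0
t14.Δ2 p=1 clk=1 q=0
t14.Δ3 p=1 clk=1 q=1
t15.Δ0 p=1 clk=1 q=1
t15.Δ1 p=1 clk=0 q=1
t16.Δ0 p=1 clk=0 q=1
t16.Δ1 p=1 clk=1 q=1
t16.Δ2 p=0 clk=1 q=1
t16.Δ3 p=0 clk=1 q=0
t17.Δ0 p=0 clk=1 q=0
t17.Δ1 p=0 clk=0 q=0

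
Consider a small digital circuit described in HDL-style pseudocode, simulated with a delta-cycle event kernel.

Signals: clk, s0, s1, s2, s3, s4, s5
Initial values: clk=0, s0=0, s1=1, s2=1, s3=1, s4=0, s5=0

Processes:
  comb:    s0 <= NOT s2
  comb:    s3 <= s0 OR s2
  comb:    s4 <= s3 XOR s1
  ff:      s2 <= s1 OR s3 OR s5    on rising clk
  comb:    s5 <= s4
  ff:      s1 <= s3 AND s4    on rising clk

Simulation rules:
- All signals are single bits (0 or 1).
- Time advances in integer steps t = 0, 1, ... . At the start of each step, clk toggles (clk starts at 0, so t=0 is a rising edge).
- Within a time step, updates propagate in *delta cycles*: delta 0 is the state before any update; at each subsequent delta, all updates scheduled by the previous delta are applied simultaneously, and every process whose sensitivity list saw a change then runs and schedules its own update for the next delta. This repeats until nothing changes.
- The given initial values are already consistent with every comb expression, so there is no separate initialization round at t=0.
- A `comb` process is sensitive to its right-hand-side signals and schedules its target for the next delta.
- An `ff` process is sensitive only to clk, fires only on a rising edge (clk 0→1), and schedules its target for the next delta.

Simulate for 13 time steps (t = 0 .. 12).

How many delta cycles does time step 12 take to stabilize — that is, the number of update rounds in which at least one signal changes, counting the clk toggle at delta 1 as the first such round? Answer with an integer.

[bits: s5,clk,s0,s4,s1,s2,s3]
t=0: Δ0=0000111 Δ1=0100111 Δ2=0100011 Δ3=0101011 Δ4=1101011 | 4Δ
t=1: Δ0=1101011 Δ1=1001011 | 1Δ
t=2: Δ0=1001011 Δ1=1101011 Δ2=1101111 Δ3=1100111 Δ4=0100111 | 4Δ
t=3: Δ0=0100111 Δ1=0000111 | 1Δ
t=4: Δ0=0000111 Δ1=0100111 Δ2=0100011 Δ3=0101011 Δ4=1101011 | 4Δ
t=5: Δ0=1101011 Δ1=1001011 | 1Δ
t=6: Δ0=1001011 Δ1=1101011 Δ2=1101111 Δ3=1100111 Δ4=0100111 | 4Δ
t=7: Δ0=0100111 Δ1=0000111 | 1Δ
t=8: Δ0=0000111 Δ1=0100111 Δ2=0100011 Δ3=0101011 Δ4=1101011 | 4Δ
t=9: Δ0=1101011 Δ1=1001011 | 1Δ
t=10: Δ0=1001011 Δ1=1101011 Δ2=1101111 Δ3=1100111 Δ4=0100111 | 4Δ
t=11: Δ0=0100111 Δ1=0000111 | 1Δ
t=12: Δ0=0000111 Δ1=0100111 Δ2=0100011 Δ3=0101011 Δ4=1101011 | 4Δ

4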